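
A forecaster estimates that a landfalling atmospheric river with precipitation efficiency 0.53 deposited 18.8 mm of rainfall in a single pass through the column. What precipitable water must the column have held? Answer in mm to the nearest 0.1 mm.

PW ≈ 35.5 mm

PW = rainfall / ε = 18.8 / 0.53 = 35.5 mm.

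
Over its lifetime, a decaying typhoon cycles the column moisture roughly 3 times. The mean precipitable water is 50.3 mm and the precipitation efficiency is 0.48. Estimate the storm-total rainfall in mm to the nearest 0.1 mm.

rainfall ≈ 72.4 mm

Each cycle deposits ε × PW = 0.48 × 50.3 = 24.144 mm.
Over 3 cycles: 3 × 24.144 = 72.4 mm.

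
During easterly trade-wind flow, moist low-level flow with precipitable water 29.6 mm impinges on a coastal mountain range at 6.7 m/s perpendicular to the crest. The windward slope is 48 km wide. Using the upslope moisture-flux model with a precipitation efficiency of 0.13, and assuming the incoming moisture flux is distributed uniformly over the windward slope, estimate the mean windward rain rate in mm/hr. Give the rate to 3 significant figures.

Incoming column moisture flux per unit ridge length: F = V × PW = 6.7 × 29.6 = 198.32 mm·m/s.
Spread over the 48 km slope with efficiency ε = 0.13: R = ε·F/W = 0.13 × 198.32 / 48000 m = 5.371e-04 mm/s.
R = 5.371e-04 × 3600 = 1.93 mm/hr.

R ≈ 1.93 mm/hr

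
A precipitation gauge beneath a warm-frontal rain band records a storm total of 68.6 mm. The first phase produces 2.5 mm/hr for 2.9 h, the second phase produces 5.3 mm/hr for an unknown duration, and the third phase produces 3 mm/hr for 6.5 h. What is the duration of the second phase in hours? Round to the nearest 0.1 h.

duration ≈ 7.9 h

Known phases: 2.5 × 2.9 + 3 × 6.5 = 7.25 + 19.5 = 26.75 mm.
Remaining depth = 68.6 − 26.75 = 41.85 mm.
Duration = 41.85 / 5.3 = 7.9 h.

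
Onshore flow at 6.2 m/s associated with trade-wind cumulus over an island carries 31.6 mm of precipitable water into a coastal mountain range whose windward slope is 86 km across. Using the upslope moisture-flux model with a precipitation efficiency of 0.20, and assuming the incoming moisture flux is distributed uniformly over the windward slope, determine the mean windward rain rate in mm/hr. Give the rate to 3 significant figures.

Incoming column moisture flux per unit ridge length: F = V × PW = 6.2 × 31.6 = 195.92 mm·m/s.
Spread over the 86 km slope with efficiency ε = 0.20: R = ε·F/W = 0.20 × 195.92 / 86000 m = 4.556e-04 mm/s.
R = 4.556e-04 × 3600 = 1.64 mm/hr.

R ≈ 1.64 mm/hr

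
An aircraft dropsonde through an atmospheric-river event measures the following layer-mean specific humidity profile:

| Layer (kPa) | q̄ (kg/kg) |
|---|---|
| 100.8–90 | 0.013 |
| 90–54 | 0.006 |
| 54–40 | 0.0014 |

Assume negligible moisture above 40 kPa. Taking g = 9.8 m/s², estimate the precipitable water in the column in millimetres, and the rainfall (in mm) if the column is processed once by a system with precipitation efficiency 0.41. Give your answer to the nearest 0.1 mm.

PW ≈ 38.4 mm; rainfall ≈ 15.7 mm

Precipitable water is the column-integrated vapour mass per unit area: PW = (1/g) Σ q̄ Δp, with q in kg/kg and Δp in Pa (1 kg/m² of water = 1 mm).
Layer 100.8–90 kPa: Δp = 108 hPa = 10800 Pa, q̄ = 0.013 kg/kg → 0.013 × 10800 / 9.8 = 14.33 mm
Layer 90–54 kPa: Δp = 360 hPa = 36000 Pa, q̄ = 0.006 kg/kg → 0.006 × 36000 / 9.8 = 22.04 mm
Layer 54–40 kPa: Δp = 140 hPa = 14000 Pa, q̄ = 0.0014 kg/kg → 0.0014 × 14000 / 9.8 = 2.00 mm
PW = 14.33 + 22.04 + 2.00 = 38.37 ≈ 38.4 mm.
Rainfall = ε × PW = 0.41 × 38.4 = 15.7 mm.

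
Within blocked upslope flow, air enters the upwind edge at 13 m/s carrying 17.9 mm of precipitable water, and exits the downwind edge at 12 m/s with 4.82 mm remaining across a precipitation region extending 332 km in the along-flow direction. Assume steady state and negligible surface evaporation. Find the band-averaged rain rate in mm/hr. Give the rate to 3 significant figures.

Column moisture flux per unit crosswind length is F = V × PW.
Inflow: F_in = 13 × 17.9 = 232.7 mm·m/s
Outflow: F_out = 12 × 4.82 = 57.84 mm·m/s
Steady-state rate R = (F_in − F_out)/L = (232.7 − 57.84) / 332000 m = 5.267e-04 mm/s.
R = 5.267e-04 × 3600 = 1.90 mm/hr.

R ≈ 1.90 mm/hr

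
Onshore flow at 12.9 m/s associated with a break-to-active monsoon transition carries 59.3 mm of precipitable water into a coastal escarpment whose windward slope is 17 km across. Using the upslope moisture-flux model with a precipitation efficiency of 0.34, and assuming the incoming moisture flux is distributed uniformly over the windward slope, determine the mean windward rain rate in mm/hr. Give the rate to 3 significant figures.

Incoming column moisture flux per unit ridge length: F = V × PW = 12.9 × 59.3 = 764.97 mm·m/s.
Spread over the 17 km slope with efficiency ε = 0.34: R = ε·F/W = 0.34 × 764.97 / 17000 m = 1.530e-02 mm/s.
R = 1.530e-02 × 3600 = 55.1 mm/hr.

R ≈ 55.1 mm/hr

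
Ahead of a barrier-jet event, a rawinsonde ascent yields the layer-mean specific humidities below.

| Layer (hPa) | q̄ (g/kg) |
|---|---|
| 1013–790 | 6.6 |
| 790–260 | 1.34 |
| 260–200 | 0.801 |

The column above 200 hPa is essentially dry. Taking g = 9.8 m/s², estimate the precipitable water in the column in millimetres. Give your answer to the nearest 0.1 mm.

Precipitable water is the column-integrated vapour mass per unit area: PW = (1/g) Σ q̄ Δp, with q in kg/kg and Δp in Pa (1 kg/m² of water = 1 mm).
Layer 1013–790 hPa: Δp = 223 hPa = 22300 Pa, q̄ = 0.0066 kg/kg → 0.0066 × 22300 / 9.8 = 15.02 mm
Layer 790–260 hPa: Δp = 530 hPa = 53000 Pa, q̄ = 0.00134 kg/kg → 0.00134 × 53000 / 9.8 = 7.25 mm
Layer 260–200 hPa: Δp = 60 hPa = 6000 Pa, q̄ = 0.000801 kg/kg → 0.000801 × 6000 / 9.8 = 0.49 mm
PW = 15.02 + 7.25 + 0.49 = 22.76 ≈ 22.8 mm.

PW ≈ 22.8 mm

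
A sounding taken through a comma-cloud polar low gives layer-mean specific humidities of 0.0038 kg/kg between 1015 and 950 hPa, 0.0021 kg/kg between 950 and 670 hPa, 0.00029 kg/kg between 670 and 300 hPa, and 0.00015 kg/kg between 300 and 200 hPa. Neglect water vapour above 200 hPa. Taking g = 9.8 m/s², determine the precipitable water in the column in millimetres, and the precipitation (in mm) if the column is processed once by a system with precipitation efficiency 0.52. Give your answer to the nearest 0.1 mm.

Precipitable water is the column-integrated vapour mass per unit area: PW = (1/g) Σ q̄ Δp, with q in kg/kg and Δp in Pa (1 kg/m² of water = 1 mm).
Layer 1015–950 hPa: Δp = 65 hPa = 6500 Pa, q̄ = 0.0038 kg/kg → 0.0038 × 6500 / 9.8 = 2.52 mm
Layer 950–670 hPa: Δp = 280 hPa = 28000 Pa, q̄ = 0.0021 kg/kg → 0.0021 × 28000 / 9.8 = 6.00 mm
Layer 670–300 hPa: Δp = 370 hPa = 37000 Pa, q̄ = 0.00029 kg/kg → 0.00029 × 37000 / 9.8 = 1.09 mm
Layer 300–200 hPa: Δp = 100 hPa = 10000 Pa, q̄ = 0.00015 kg/kg → 0.00015 × 10000 / 9.8 = 0.15 mm
PW = 2.52 + 6.00 + 1.09 + 0.15 = 9.76 ≈ 9.8 mm.
Precipitation = ε × PW = 0.52 × 9.8 = 5.1 mm.

PW ≈ 9.8 mm; precipitation ≈ 5.1 mm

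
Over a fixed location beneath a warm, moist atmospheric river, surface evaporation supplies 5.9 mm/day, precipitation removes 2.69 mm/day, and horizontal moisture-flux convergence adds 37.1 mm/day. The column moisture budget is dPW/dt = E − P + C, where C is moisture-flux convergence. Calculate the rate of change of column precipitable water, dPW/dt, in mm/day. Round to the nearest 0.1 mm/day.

dPW/dt ≈ 40.3 mm/day

dPW/dt = E − P + C = 5.9 − 2.69 + (37.1) = 40.3 mm/day.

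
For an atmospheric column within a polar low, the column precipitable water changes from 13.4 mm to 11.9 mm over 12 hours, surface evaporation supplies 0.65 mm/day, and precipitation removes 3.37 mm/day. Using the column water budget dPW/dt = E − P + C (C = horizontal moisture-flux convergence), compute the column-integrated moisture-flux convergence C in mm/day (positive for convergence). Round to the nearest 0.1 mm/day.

C ≈ -0.3 mm/day

dPW/dt = (11.9 − 13.4) mm / (12/24 day) = -3.000 mm/day.
C = dPW/dt − E + P = (-3.000) − 0.65 + 3.37 = -0.3 mm/day.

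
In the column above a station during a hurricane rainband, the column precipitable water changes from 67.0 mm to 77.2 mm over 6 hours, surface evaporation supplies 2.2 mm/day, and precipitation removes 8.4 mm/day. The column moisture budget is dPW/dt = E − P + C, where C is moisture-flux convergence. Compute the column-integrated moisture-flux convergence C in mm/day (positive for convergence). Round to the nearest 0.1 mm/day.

dPW/dt = (77.2 − 67.0) mm / (6/24 day) = +40.800 mm/day.
C = dPW/dt − E + P = (+40.800) − 2.2 + 8.4 = 47.0 mm/day.

C ≈ 47.0 mm/day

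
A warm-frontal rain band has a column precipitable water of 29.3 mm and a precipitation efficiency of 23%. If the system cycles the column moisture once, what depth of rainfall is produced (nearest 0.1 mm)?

rainfall ≈ 6.7 mm

Rainfall = ε × PW = 0.23 × 29.3 = 6.7 mm.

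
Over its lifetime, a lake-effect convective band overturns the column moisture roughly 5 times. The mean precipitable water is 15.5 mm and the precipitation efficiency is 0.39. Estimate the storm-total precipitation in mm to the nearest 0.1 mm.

Each cycle deposits ε × PW = 0.39 × 15.5 = 6.045 mm.
Over 5 cycles: 5 × 6.045 = 30.2 mm.

precipitation ≈ 30.2 mm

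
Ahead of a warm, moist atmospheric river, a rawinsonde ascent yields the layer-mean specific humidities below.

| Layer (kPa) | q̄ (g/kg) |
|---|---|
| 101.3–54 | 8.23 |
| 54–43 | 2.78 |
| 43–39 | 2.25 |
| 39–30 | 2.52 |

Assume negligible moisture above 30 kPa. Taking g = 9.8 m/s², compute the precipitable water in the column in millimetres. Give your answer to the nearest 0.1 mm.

Precipitable water is the column-integrated vapour mass per unit area: PW = (1/g) Σ q̄ Δp, with q in kg/kg and Δp in Pa (1 kg/m² of water = 1 mm).
Layer 101.3–54 kPa: Δp = 473 hPa = 47300 Pa, q̄ = 0.00823 kg/kg → 0.00823 × 47300 / 9.8 = 39.72 mm
Layer 54–43 kPa: Δp = 110 hPa = 11000 Pa, q̄ = 0.00278 kg/kg → 0.00278 × 11000 / 9.8 = 3.12 mm
Layer 43–39 kPa: Δp = 40 hPa = 4000 Pa, q̄ = 0.00225 kg/kg → 0.00225 × 4000 / 9.8 = 0.92 mm
Layer 39–30 kPa: Δp = 90 hPa = 9000 Pa, q̄ = 0.00252 kg/kg → 0.00252 × 9000 / 9.8 = 2.31 mm
PW = 39.72 + 3.12 + 0.92 + 2.31 = 46.07 ≈ 46.1 mm.

PW ≈ 46.1 mm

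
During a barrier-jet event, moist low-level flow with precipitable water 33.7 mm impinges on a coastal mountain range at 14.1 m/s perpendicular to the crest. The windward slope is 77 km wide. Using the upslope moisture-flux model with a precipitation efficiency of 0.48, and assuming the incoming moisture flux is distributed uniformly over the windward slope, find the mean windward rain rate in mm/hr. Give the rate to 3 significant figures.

Incoming column moisture flux per unit ridge length: F = V × PW = 14.1 × 33.7 = 475.17 mm·m/s.
Spread over the 77 km slope with efficiency ε = 0.48: R = ε·F/W = 0.48 × 475.17 / 77000 m = 2.962e-03 mm/s.
R = 2.962e-03 × 3600 = 10.7 mm/hr.

R ≈ 10.7 mm/hr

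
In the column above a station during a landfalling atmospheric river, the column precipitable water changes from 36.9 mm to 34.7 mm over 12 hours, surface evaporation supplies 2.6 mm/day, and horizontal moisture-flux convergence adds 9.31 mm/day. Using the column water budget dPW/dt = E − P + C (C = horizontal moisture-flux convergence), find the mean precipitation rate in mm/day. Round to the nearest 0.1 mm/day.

P ≈ 16.3 mm/day

dPW/dt = (34.7 − 36.9) mm / (12/24 day) = -4.400 mm/day.
P = E + C − dPW/dt = 2.6 + (9.31) − (-4.400) = 16.3 mm/day.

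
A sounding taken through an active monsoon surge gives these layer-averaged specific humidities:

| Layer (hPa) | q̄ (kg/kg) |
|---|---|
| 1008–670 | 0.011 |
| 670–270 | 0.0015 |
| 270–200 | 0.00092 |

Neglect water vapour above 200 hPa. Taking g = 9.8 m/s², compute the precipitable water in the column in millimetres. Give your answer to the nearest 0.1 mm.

PW ≈ 44.7 mm

Precipitable water is the column-integrated vapour mass per unit area: PW = (1/g) Σ q̄ Δp, with q in kg/kg and Δp in Pa (1 kg/m² of water = 1 mm).
Layer 1008–670 hPa: Δp = 338 hPa = 33800 Pa, q̄ = 0.011 kg/kg → 0.011 × 33800 / 9.8 = 37.94 mm
Layer 670–270 hPa: Δp = 400 hPa = 40000 Pa, q̄ = 0.0015 kg/kg → 0.0015 × 40000 / 9.8 = 6.12 mm
Layer 270–200 hPa: Δp = 70 hPa = 7000 Pa, q̄ = 0.00092 kg/kg → 0.00092 × 7000 / 9.8 = 0.66 mm
PW = 37.94 + 6.12 + 0.66 = 44.72 ≈ 44.7 mm.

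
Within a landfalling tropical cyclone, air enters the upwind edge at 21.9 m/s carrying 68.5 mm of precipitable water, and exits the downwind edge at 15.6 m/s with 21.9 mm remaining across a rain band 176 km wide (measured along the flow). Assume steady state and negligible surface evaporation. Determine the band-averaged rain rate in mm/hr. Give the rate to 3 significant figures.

Column moisture flux per unit crosswind length is F = V × PW.
Inflow: F_in = 21.9 × 68.5 = 1500.15 mm·m/s
Outflow: F_out = 15.6 × 21.9 = 341.64 mm·m/s
Steady-state rate R = (F_in − F_out)/L = (1500.15 − 341.64) / 176000 m = 6.582e-03 mm/s.
R = 6.582e-03 × 3600 = 23.7 mm/hr.

R ≈ 23.7 mm/hr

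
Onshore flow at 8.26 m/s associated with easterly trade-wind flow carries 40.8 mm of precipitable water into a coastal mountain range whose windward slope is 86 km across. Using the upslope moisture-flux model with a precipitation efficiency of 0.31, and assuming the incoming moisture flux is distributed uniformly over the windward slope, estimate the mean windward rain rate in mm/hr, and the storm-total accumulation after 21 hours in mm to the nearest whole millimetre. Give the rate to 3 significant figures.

Incoming column moisture flux per unit ridge length: F = V × PW = 8.26 × 40.8 = 337.008 mm·m/s.
Spread over the 86 km slope with efficiency ε = 0.31: R = ε·F/W = 0.31 × 337.008 / 86000 m = 1.215e-03 mm/s.
R = 1.215e-03 × 3600 = 4.37 mm/hr.
Over 21 h: total = 4.37 × 21 = 91.77 ≈ 92 mm.

R ≈ 4.37 mm/hr; total ≈ 92 mm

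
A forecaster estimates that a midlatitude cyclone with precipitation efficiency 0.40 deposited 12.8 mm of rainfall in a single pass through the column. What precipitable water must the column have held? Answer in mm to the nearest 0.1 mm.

PW = rainfall / ε = 12.8 / 0.40 = 32.0 mm.

PW ≈ 32.0 mm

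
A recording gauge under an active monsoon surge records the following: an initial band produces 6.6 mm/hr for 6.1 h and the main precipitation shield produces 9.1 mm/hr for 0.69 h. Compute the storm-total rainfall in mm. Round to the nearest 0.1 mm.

total ≈ 46.5 mm

Total = Σ Rᵢ Δtᵢ = 6.6 × 6.1 + 9.1 × 0.69
      = 40.26 + 6.279 = 46.5 mm.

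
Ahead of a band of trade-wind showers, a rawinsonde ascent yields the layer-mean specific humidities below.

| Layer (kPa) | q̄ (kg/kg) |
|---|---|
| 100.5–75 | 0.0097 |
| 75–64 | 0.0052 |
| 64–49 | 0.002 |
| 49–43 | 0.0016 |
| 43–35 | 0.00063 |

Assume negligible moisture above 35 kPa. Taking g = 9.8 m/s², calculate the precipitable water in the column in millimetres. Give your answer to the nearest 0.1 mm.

PW ≈ 35.6 mm

Precipitable water is the column-integrated vapour mass per unit area: PW = (1/g) Σ q̄ Δp, with q in kg/kg and Δp in Pa (1 kg/m² of water = 1 mm).
Layer 100.5–75 kPa: Δp = 255 hPa = 25500 Pa, q̄ = 0.0097 kg/kg → 0.0097 × 25500 / 9.8 = 25.24 mm
Layer 75–64 kPa: Δp = 110 hPa = 11000 Pa, q̄ = 0.0052 kg/kg → 0.0052 × 11000 / 9.8 = 5.84 mm
Layer 64–49 kPa: Δp = 150 hPa = 15000 Pa, q̄ = 0.002 kg/kg → 0.002 × 15000 / 9.8 = 3.06 mm
Layer 49–43 kPa: Δp = 60 hPa = 6000 Pa, q̄ = 0.0016 kg/kg → 0.0016 × 6000 / 9.8 = 0.98 mm
Layer 43–35 kPa: Δp = 80 hPa = 8000 Pa, q̄ = 0.00063 kg/kg → 0.00063 × 8000 / 9.8 = 0.51 mm
PW = 25.24 + 5.84 + 3.06 + 0.98 + 0.51 = 35.63 ≈ 35.6 mm.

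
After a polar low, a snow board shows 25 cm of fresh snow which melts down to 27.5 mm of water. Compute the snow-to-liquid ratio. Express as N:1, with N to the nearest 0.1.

ratio ≈ 9.1

Ratio = snow depth / SWE = 250 mm / 27.5 mm = 9.1, i.e. 9.1:1.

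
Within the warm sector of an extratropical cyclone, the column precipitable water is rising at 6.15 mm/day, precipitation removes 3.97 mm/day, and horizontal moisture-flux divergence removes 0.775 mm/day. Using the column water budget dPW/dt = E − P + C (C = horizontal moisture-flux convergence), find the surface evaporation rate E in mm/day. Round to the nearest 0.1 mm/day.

E ≈ 10.9 mm/day

dPW/dt = +6.15 mm/day.
E = dPW/dt + P − C = (+6.15) + 3.97 − (-0.775) = 10.9 mm/day.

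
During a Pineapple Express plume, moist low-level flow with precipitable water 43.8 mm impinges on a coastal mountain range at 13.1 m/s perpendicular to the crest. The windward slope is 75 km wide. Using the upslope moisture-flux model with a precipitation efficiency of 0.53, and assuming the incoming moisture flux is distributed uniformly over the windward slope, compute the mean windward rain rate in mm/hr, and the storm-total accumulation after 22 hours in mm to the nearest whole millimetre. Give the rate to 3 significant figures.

R ≈ 14.6 mm/hr; total ≈ 321 mm

Incoming column moisture flux per unit ridge length: F = V × PW = 13.1 × 43.8 = 573.78 mm·m/s.
Spread over the 75 km slope with efficiency ε = 0.53: R = ε·F/W = 0.53 × 573.78 / 75000 m = 4.055e-03 mm/s.
R = 4.055e-03 × 3600 = 14.6 mm/hr.
Over 22 h: total = 14.6 × 22 = 321.2 ≈ 321 mm.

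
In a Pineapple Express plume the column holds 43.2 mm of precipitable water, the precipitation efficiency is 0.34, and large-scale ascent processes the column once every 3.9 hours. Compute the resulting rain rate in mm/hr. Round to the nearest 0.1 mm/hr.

Each overturning extracts ε × PW = 0.34 × 43.2 = 14.688 mm.
Rate = ε·PW / τ = 14.688 / 3.9 h = 3.8 mm/hr.

R ≈ 3.8 mm/hr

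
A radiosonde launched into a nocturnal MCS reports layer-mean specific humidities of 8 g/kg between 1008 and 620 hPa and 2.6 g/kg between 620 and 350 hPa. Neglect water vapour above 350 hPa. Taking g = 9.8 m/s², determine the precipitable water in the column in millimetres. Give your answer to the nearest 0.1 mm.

Precipitable water is the column-integrated vapour mass per unit area: PW = (1/g) Σ q̄ Δp, with q in kg/kg and Δp in Pa (1 kg/m² of water = 1 mm).
Layer 1008–620 hPa: Δp = 388 hPa = 38800 Pa, q̄ = 0.008 kg/kg → 0.008 × 38800 / 9.8 = 31.67 mm
Layer 620–350 hPa: Δp = 270 hPa = 27000 Pa, q̄ = 0.0026 kg/kg → 0.0026 × 27000 / 9.8 = 7.16 mm
PW = 31.67 + 7.16 = 38.83 ≈ 38.8 mm.

PW ≈ 38.8 mm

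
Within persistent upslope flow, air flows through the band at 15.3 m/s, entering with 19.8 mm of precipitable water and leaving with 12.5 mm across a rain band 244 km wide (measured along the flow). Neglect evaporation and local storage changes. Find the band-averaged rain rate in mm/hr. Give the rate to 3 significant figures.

Column moisture flux per unit crosswind length is F = V × PW.
Inflow: F_in = 15.3 × 19.8 = 302.94 mm·m/s
Outflow: F_out = 15.3 × 12.5 = 191.25 mm·m/s
Steady-state rate R = (F_in − F_out)/L = (302.94 − 191.25) / 244000 m = 4.577e-04 mm/s.
R = 4.577e-04 × 3600 = 1.65 mm/hr.

R ≈ 1.65 mm/hr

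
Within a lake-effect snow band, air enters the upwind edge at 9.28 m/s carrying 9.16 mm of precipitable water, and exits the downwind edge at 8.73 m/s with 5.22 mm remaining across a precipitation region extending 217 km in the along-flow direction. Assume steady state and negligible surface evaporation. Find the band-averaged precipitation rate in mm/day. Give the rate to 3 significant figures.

R ≈ 15.7 mm/day

Column moisture flux per unit crosswind length is F = V × PW.
Inflow: F_in = 9.28 × 9.16 = 85.0048 mm·m/s
Outflow: F_out = 8.73 × 5.22 = 45.5706 mm·m/s
Steady-state rate R = (F_in − F_out)/L = (85.0048 − 45.5706) / 217000 m = 1.817e-04 mm/s.
R = 1.817e-04 × 3600 × 24 = 15.7 mm/day.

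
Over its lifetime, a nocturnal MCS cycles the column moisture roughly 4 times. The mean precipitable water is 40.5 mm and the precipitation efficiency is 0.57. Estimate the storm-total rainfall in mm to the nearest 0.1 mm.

rainfall ≈ 92.3 mm

Each cycle deposits ε × PW = 0.57 × 40.5 = 23.085 mm.
Over 4 cycles: 4 × 23.085 = 92.3 mm.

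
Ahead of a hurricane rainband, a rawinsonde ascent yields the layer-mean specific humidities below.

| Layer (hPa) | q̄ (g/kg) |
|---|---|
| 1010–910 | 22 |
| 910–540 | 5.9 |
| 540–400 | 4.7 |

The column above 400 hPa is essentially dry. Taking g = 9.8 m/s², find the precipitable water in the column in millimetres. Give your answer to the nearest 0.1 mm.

Precipitable water is the column-integrated vapour mass per unit area: PW = (1/g) Σ q̄ Δp, with q in kg/kg and Δp in Pa (1 kg/m² of water = 1 mm).
Layer 1010–910 hPa: Δp = 100 hPa = 10000 Pa, q̄ = 0.022 kg/kg → 0.022 × 10000 / 9.8 = 22.45 mm
Layer 910–540 hPa: Δp = 370 hPa = 37000 Pa, q̄ = 0.0059 kg/kg → 0.0059 × 37000 / 9.8 = 22.28 mm
Layer 540–400 hPa: Δp = 140 hPa = 14000 Pa, q̄ = 0.0047 kg/kg → 0.0047 × 14000 / 9.8 = 6.71 mm
PW = 22.45 + 22.28 + 6.71 = 51.44 ≈ 51.4 mm.

PW ≈ 51.4 mm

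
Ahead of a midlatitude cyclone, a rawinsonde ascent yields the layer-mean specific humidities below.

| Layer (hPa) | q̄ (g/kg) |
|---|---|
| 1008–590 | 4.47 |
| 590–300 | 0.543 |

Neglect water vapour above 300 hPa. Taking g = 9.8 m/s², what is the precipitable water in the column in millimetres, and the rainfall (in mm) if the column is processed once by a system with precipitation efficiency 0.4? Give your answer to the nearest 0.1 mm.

Precipitable water is the column-integrated vapour mass per unit area: PW = (1/g) Σ q̄ Δp, with q in kg/kg and Δp in Pa (1 kg/m² of water = 1 mm).
Layer 1008–590 hPa: Δp = 418 hPa = 41800 Pa, q̄ = 0.00447 kg/kg → 0.00447 × 41800 / 9.8 = 19.07 mm
Layer 590–300 hPa: Δp = 290 hPa = 29000 Pa, q̄ = 0.000543 kg/kg → 0.000543 × 29000 / 9.8 = 1.61 mm
PW = 19.07 + 1.61 = 20.68 ≈ 20.7 mm.
Rainfall = ε × PW = 0.4 × 20.7 = 8.3 mm.

PW ≈ 20.7 mm; rainfall ≈ 8.3 mm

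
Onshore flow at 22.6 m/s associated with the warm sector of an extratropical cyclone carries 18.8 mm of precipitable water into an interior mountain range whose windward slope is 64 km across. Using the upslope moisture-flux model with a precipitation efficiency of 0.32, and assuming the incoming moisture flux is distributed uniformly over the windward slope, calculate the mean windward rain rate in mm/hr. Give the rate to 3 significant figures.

Incoming column moisture flux per unit ridge length: F = V × PW = 22.6 × 18.8 = 424.88 mm·m/s.
Spread over the 64 km slope with efficiency ε = 0.32: R = ε·F/W = 0.32 × 424.88 / 64000 m = 2.124e-03 mm/s.
R = 2.124e-03 × 3600 = 7.65 mm/hr.

R ≈ 7.65 mm/hr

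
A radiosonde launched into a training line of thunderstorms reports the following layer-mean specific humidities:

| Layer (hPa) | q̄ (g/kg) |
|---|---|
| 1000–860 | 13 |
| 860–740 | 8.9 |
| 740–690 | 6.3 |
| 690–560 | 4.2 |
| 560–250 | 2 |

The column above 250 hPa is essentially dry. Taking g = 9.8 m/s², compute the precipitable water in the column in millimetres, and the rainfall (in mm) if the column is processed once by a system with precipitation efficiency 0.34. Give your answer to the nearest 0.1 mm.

PW ≈ 44.6 mm; rainfall ≈ 15.2 mm

Precipitable water is the column-integrated vapour mass per unit area: PW = (1/g) Σ q̄ Δp, with q in kg/kg and Δp in Pa (1 kg/m² of water = 1 mm).
Layer 1000–860 hPa: Δp = 140 hPa = 14000 Pa, q̄ = 0.013 kg/kg → 0.013 × 14000 / 9.8 = 18.57 mm
Layer 860–740 hPa: Δp = 120 hPa = 12000 Pa, q̄ = 0.0089 kg/kg → 0.0089 × 12000 / 9.8 = 10.90 mm
Layer 740–690 hPa: Δp = 50 hPa = 5000 Pa, q̄ = 0.0063 kg/kg → 0.0063 × 5000 / 9.8 = 3.21 mm
Layer 690–560 hPa: Δp = 130 hPa = 13000 Pa, q̄ = 0.0042 kg/kg → 0.0042 × 13000 / 9.8 = 5.57 mm
Layer 560–250 hPa: Δp = 310 hPa = 31000 Pa, q̄ = 0.002 kg/kg → 0.002 × 31000 / 9.8 = 6.33 mm
PW = 18.57 + 10.90 + 3.21 + 5.57 + 6.33 = 44.58 ≈ 44.6 mm.
Rainfall = ε × PW = 0.34 × 44.6 = 15.2 mm.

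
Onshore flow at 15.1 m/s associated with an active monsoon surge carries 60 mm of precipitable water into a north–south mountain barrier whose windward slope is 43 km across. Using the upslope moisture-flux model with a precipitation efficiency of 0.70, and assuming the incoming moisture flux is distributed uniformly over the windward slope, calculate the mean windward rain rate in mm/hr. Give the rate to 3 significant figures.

Incoming column moisture flux per unit ridge length: F = V × PW = 15.1 × 60 = 906 mm·m/s.
Spread over the 43 km slope with efficiency ε = 0.70: R = ε·F/W = 0.70 × 906 / 43000 m = 1.475e-02 mm/s.
R = 1.475e-02 × 3600 = 53.1 mm/hr.

R ≈ 53.1 mm/hr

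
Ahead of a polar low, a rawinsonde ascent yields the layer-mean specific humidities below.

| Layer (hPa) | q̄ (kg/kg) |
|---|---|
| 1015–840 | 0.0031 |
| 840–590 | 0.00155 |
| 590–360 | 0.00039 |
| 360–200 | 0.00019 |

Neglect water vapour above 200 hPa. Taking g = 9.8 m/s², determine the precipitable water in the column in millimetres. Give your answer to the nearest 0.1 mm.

PW ≈ 10.7 mm

Precipitable water is the column-integrated vapour mass per unit area: PW = (1/g) Σ q̄ Δp, with q in kg/kg and Δp in Pa (1 kg/m² of water = 1 mm).
Layer 1015–840 hPa: Δp = 175 hPa = 17500 Pa, q̄ = 0.0031 kg/kg → 0.0031 × 17500 / 9.8 = 5.54 mm
Layer 840–590 hPa: Δp = 250 hPa = 25000 Pa, q̄ = 0.00155 kg/kg → 0.00155 × 25000 / 9.8 = 3.95 mm
Layer 590–360 hPa: Δp = 230 hPa = 23000 Pa, q̄ = 0.00039 kg/kg → 0.00039 × 23000 / 9.8 = 0.92 mm
Layer 360–200 hPa: Δp = 160 hPa = 16000 Pa, q̄ = 0.00019 kg/kg → 0.00019 × 16000 / 9.8 = 0.31 mm
PW = 5.54 + 3.95 + 0.92 + 0.31 = 10.72 ≈ 10.7 mm.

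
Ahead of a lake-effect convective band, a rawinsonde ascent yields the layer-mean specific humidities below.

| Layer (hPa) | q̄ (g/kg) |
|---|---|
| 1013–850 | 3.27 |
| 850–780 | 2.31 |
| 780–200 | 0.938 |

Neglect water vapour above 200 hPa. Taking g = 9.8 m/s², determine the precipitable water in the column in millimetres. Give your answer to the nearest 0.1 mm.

Precipitable water is the column-integrated vapour mass per unit area: PW = (1/g) Σ q̄ Δp, with q in kg/kg and Δp in Pa (1 kg/m² of water = 1 mm).
Layer 1013–850 hPa: Δp = 163 hPa = 16300 Pa, q̄ = 0.00327 kg/kg → 0.00327 × 16300 / 9.8 = 5.44 mm
Layer 850–780 hPa: Δp = 70 hPa = 7000 Pa, q̄ = 0.00231 kg/kg → 0.00231 × 7000 / 9.8 = 1.65 mm
Layer 780–200 hPa: Δp = 580 hPa = 58000 Pa, q̄ = 0.000938 kg/kg → 0.000938 × 58000 / 9.8 = 5.55 mm
PW = 5.44 + 1.65 + 5.55 = 12.64 ≈ 12.6 mm.

PW ≈ 12.6 mm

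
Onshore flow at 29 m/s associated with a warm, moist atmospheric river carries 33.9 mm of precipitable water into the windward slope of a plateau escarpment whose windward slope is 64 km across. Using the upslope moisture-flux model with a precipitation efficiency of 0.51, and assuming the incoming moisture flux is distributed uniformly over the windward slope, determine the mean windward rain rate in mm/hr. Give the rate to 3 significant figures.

R ≈ 28.2 mm/hr

Incoming column moisture flux per unit ridge length: F = V × PW = 29 × 33.9 = 983.1 mm·m/s.
Spread over the 64 km slope with efficiency ε = 0.51: R = ε·F/W = 0.51 × 983.1 / 64000 m = 7.834e-03 mm/s.
R = 7.834e-03 × 3600 = 28.2 mm/hr.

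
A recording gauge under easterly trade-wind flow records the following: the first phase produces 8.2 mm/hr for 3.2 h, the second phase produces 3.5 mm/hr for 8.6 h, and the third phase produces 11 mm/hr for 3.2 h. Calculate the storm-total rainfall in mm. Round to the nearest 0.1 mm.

Total = Σ Rᵢ Δtᵢ = 8.2 × 3.2 + 3.5 × 8.6 + 11 × 3.2
      = 26.24 + 30.1 + 35.2 = 91.5 mm.

total ≈ 91.5 mm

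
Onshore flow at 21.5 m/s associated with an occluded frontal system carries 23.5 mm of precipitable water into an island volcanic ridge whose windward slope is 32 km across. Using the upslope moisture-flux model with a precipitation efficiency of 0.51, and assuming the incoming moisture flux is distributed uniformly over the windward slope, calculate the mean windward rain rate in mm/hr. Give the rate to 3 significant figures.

R ≈ 29.0 mm/hr

Incoming column moisture flux per unit ridge length: F = V × PW = 21.5 × 23.5 = 505.25 mm·m/s.
Spread over the 32 km slope with efficiency ε = 0.51: R = ε·F/W = 0.51 × 505.25 / 32000 m = 8.052e-03 mm/s.
R = 8.052e-03 × 3600 = 29.0 mm/hr.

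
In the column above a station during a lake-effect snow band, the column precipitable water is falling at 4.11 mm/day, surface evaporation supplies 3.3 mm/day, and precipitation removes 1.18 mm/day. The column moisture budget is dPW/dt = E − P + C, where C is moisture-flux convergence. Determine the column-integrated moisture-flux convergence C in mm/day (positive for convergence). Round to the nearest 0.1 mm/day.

C ≈ -6.2 mm/day

dPW/dt = -4.11 mm/day.
C = dPW/dt − E + P = (-4.11) − 3.3 + 1.18 = -6.2 mm/day.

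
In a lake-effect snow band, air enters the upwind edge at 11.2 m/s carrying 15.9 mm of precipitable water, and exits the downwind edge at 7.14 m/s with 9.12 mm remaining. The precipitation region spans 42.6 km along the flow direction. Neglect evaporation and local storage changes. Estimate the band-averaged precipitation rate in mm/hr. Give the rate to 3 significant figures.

Column moisture flux per unit crosswind length is F = V × PW.
Inflow: F_in = 11.2 × 15.9 = 178.08 mm·m/s
Outflow: F_out = 7.14 × 9.12 = 65.1168 mm·m/s
Steady-state rate R = (F_in − F_out)/L = (178.08 − 65.1168) / 42600 m = 2.652e-03 mm/s.
R = 2.652e-03 × 3600 = 9.55 mm/hr.

R ≈ 9.55 mm/hr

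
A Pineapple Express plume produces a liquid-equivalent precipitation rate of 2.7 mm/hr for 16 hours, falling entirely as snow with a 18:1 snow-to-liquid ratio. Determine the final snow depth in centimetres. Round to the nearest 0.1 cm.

snow depth ≈ 77.8 cm

Liquid-equivalent depth = 2.7 × 16 = 43.2 mm.
Snow depth = 43.2 mm × 18 = 777.6 mm = 77.8 cm.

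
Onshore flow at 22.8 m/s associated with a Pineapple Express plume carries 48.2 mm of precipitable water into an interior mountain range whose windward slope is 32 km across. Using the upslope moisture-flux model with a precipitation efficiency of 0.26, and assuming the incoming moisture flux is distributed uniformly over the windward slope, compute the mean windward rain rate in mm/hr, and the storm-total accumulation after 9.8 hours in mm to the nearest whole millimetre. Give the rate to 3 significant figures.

Incoming column moisture flux per unit ridge length: F = V × PW = 22.8 × 48.2 = 1098.96 mm·m/s.
Spread over the 32 km slope with efficiency ε = 0.26: R = ε·F/W = 0.26 × 1098.96 / 32000 m = 8.929e-03 mm/s.
R = 8.929e-03 × 3600 = 32.1 mm/hr.
Over 9.8 h: total = 32.1 × 9.8 = 314.58 ≈ 315 mm.

R ≈ 32.1 mm/hr; total ≈ 315 mm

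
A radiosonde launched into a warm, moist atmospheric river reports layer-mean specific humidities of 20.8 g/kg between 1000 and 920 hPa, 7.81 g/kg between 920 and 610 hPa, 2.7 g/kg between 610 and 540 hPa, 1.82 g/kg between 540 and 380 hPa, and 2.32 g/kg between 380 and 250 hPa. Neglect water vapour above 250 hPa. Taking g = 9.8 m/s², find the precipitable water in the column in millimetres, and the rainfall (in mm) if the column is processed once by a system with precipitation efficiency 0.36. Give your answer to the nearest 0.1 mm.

PW ≈ 49.7 mm; rainfall ≈ 17.9 mm

Precipitable water is the column-integrated vapour mass per unit area: PW = (1/g) Σ q̄ Δp, with q in kg/kg and Δp in Pa (1 kg/m² of water = 1 mm).
Layer 1000–920 hPa: Δp = 80 hPa = 8000 Pa, q̄ = 0.0208 kg/kg → 0.0208 × 8000 / 9.8 = 16.98 mm
Layer 920–610 hPa: Δp = 310 hPa = 31000 Pa, q̄ = 0.00781 kg/kg → 0.00781 × 31000 / 9.8 = 24.71 mm
Layer 610–540 hPa: Δp = 70 hPa = 7000 Pa, q̄ = 0.0027 kg/kg → 0.0027 × 7000 / 9.8 = 1.93 mm
Layer 540–380 hPa: Δp = 160 hPa = 16000 Pa, q̄ = 0.00182 kg/kg → 0.00182 × 16000 / 9.8 = 2.97 mm
Layer 380–250 hPa: Δp = 130 hPa = 13000 Pa, q̄ = 0.00232 kg/kg → 0.00232 × 13000 / 9.8 = 3.08 mm
PW = 16.98 + 24.71 + 1.93 + 2.97 + 3.08 = 49.67 ≈ 49.7 mm.
Rainfall = ε × PW = 0.36 × 49.7 = 17.9 mm.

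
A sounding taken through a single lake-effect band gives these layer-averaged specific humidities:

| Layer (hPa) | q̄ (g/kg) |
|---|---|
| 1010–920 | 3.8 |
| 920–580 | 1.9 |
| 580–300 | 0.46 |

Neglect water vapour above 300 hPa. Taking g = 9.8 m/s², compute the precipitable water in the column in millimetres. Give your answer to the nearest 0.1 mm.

PW ≈ 11.4 mm

Precipitable water is the column-integrated vapour mass per unit area: PW = (1/g) Σ q̄ Δp, with q in kg/kg and Δp in Pa (1 kg/m² of water = 1 mm).
Layer 1010–920 hPa: Δp = 90 hPa = 9000 Pa, q̄ = 0.0038 kg/kg → 0.0038 × 9000 / 9.8 = 3.49 mm
Layer 920–580 hPa: Δp = 340 hPa = 34000 Pa, q̄ = 0.0019 kg/kg → 0.0019 × 34000 / 9.8 = 6.59 mm
Layer 580–300 hPa: Δp = 280 hPa = 28000 Pa, q̄ = 0.00046 kg/kg → 0.00046 × 28000 / 9.8 = 1.31 mm
PW = 3.49 + 6.59 + 1.31 = 11.39 ≈ 11.4 mm.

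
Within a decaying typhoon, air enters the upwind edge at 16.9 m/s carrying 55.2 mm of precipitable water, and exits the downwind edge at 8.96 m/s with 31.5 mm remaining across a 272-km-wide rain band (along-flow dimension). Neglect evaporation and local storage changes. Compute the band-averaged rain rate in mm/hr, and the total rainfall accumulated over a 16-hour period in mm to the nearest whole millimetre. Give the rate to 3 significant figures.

Column moisture flux per unit crosswind length is F = V × PW.
Inflow: F_in = 16.9 × 55.2 = 932.88 mm·m/s
Outflow: F_out = 8.96 × 31.5 = 282.24 mm·m/s
Steady-state rate R = (F_in − F_out)/L = (932.88 − 282.24) / 272000 m = 2.392e-03 mm/s.
R = 2.392e-03 × 3600 = 8.61 mm/hr.
Over 16 h: total = 8.61 × 16 = 137.76 ≈ 138 mm.

R ≈ 8.61 mm/hr; total ≈ 138 mm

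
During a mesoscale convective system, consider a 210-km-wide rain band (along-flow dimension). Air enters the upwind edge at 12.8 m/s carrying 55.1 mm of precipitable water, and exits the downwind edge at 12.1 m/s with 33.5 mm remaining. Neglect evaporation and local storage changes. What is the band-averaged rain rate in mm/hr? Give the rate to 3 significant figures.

R ≈ 5.14 mm/hr

Column moisture flux per unit crosswind length is F = V × PW.
Inflow: F_in = 12.8 × 55.1 = 705.28 mm·m/s
Outflow: F_out = 12.1 × 33.5 = 405.35 mm·m/s
Steady-state rate R = (F_in − F_out)/L = (705.28 − 405.35) / 210000 m = 1.428e-03 mm/s.
R = 1.428e-03 × 3600 = 5.14 mm/hr.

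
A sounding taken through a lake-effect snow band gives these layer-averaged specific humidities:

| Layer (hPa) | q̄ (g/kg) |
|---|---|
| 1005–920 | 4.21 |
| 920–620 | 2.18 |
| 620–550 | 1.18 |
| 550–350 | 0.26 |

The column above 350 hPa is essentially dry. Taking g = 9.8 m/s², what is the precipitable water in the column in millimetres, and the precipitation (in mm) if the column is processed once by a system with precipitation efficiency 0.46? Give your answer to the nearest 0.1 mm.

PW ≈ 11.7 mm; precipitation ≈ 5.4 mm

Precipitable water is the column-integrated vapour mass per unit area: PW = (1/g) Σ q̄ Δp, with q in kg/kg and Δp in Pa (1 kg/m² of water = 1 mm).
Layer 1005–920 hPa: Δp = 85 hPa = 8500 Pa, q̄ = 0.00421 kg/kg → 0.00421 × 8500 / 9.8 = 3.65 mm
Layer 920–620 hPa: Δp = 300 hPa = 30000 Pa, q̄ = 0.00218 kg/kg → 0.00218 × 30000 / 9.8 = 6.67 mm
Layer 620–550 hPa: Δp = 70 hPa = 7000 Pa, q̄ = 0.00118 kg/kg → 0.00118 × 7000 / 9.8 = 0.84 mm
Layer 550–350 hPa: Δp = 200 hPa = 20000 Pa, q̄ = 0.00026 kg/kg → 0.00026 × 20000 / 9.8 = 0.53 mm
PW = 3.65 + 6.67 + 0.84 + 0.53 = 11.69 ≈ 11.7 mm.
Precipitation = ε × PW = 0.46 × 11.7 = 5.4 mm.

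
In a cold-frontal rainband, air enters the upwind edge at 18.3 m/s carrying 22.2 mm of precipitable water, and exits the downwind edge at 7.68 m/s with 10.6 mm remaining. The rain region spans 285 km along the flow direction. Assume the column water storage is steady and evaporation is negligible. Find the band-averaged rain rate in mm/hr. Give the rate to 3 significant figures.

R ≈ 4.10 mm/hr

Column moisture flux per unit crosswind length is F = V × PW.
Inflow: F_in = 18.3 × 22.2 = 406.26 mm·m/s
Outflow: F_out = 7.68 × 10.6 = 81.408 mm·m/s
Steady-state rate R = (F_in − F_out)/L = (406.26 − 81.408) / 285000 m = 1.140e-03 mm/s.
R = 1.140e-03 × 3600 = 4.10 mm/hr.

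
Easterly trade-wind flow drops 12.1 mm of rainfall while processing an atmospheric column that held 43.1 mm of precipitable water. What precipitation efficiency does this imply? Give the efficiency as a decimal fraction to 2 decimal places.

ε = rainfall / PW = 12.1 / 43.1 = 0.28.

ε ≈ 0.28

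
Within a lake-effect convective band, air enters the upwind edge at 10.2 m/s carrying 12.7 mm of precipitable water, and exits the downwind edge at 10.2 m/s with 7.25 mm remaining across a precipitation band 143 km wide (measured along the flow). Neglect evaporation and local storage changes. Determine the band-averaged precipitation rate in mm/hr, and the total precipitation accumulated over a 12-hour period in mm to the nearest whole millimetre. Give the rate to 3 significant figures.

Column moisture flux per unit crosswind length is F = V × PW.
Inflow: F_in = 10.2 × 12.7 = 129.54 mm·m/s
Outflow: F_out = 10.2 × 7.25 = 73.95 mm·m/s
Steady-state rate R = (F_in − F_out)/L = (129.54 − 73.95) / 143000 m = 3.887e-04 mm/s.
R = 3.887e-04 × 3600 = 1.40 mm/hr.
Over 12 h: total = 1.40 × 12 = 16.8 ≈ 17 mm.

R ≈ 1.40 mm/hr; total ≈ 17 mm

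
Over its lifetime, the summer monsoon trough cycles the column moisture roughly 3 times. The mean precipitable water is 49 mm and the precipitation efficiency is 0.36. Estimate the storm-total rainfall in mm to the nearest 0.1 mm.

rainfall ≈ 52.9 mm

Each cycle deposits ε × PW = 0.36 × 49 = 17.64 mm.
Over 3 cycles: 3 × 17.64 = 52.9 mm.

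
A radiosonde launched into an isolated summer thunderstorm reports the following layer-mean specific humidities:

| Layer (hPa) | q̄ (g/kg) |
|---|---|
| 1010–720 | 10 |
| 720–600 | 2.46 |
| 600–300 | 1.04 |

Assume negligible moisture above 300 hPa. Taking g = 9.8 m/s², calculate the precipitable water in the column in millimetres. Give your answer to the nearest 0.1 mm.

PW ≈ 35.8 mm

Precipitable water is the column-integrated vapour mass per unit area: PW = (1/g) Σ q̄ Δp, with q in kg/kg and Δp in Pa (1 kg/m² of water = 1 mm).
Layer 1010–720 hPa: Δp = 290 hPa = 29000 Pa, q̄ = 0.01 kg/kg → 0.01 × 29000 / 9.8 = 29.59 mm
Layer 720–600 hPa: Δp = 120 hPa = 12000 Pa, q̄ = 0.00246 kg/kg → 0.00246 × 12000 / 9.8 = 3.01 mm
Layer 600–300 hPa: Δp = 300 hPa = 30000 Pa, q̄ = 0.00104 kg/kg → 0.00104 × 30000 / 9.8 = 3.18 mm
PW = 29.59 + 3.01 + 3.18 = 35.78 ≈ 35.8 mm.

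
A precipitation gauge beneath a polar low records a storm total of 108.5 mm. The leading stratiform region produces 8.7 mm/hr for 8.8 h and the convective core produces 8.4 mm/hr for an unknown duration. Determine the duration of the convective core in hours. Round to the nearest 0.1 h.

Known phases: 8.7 × 8.8 = 76.56 mm.
Remaining depth = 108.5 − 76.56 = 31.94 mm.
Duration = 31.94 / 8.4 = 3.8 h.

duration ≈ 3.8 h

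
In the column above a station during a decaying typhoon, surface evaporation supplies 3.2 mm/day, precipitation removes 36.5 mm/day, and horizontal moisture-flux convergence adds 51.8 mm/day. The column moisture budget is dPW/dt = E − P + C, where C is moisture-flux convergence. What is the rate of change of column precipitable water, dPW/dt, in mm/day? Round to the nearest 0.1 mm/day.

dPW/dt ≈ 18.5 mm/day

dPW/dt = E − P + C = 3.2 − 36.5 + (51.8) = 18.5 mm/day.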